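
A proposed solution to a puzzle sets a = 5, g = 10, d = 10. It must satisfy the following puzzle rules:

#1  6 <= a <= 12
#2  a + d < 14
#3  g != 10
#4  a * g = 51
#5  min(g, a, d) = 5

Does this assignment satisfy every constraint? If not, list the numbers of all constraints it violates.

The assignment fails constraints 1, 2, 3, 4.

#1 a = 5 is outside [6, 12]  FAIL
#2 a + d = 5 + 10 = 15; 15 ≥ 14, bound 14 not met  FAIL
#3 g = 10, but 10 is required to differ  FAIL
#4 a * g = 5 * 10 = 50, not 51  FAIL
#5 min(10, 5, 10) = 5  OK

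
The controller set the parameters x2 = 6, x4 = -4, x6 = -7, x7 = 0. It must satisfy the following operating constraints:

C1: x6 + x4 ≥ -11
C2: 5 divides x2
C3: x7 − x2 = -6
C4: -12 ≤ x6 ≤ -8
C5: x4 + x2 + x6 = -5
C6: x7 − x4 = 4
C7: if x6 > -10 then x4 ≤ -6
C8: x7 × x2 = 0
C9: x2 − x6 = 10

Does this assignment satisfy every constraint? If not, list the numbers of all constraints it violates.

C1: x6 + x4 = -7 + (-4) = -11; -11 ≥ -11  OK
C2: 6 = 5×1 + 1, so 5 does not divide 6  FAIL
C3: x7 − x2 = 0 − 6 = -6  OK
C4: x6 = -7 is outside [-12, -8]  FAIL
C5: x4 + x2 + x6 = -4 + 6 + (-7) = -5  OK
C6: x7 − x4 = 0 − (-4) = 4  OK
C7: x6 = -7 > -10, so we need x4 ≤ -6; but x4 = -4 > -6  FAIL
C8: x7 × x2 = 0 × 6 = 0  OK
C9: x2 − x6 = 6 − (-7) = 13, not 10  FAIL

Constraints 2, 4, 7, and 9 do not hold.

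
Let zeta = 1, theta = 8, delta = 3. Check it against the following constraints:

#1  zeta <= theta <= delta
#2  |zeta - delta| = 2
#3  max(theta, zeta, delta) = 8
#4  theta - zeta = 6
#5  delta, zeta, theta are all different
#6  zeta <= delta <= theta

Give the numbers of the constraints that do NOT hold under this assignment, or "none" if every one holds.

#1 values 1, 8, 3; theta = 8 is not <= delta = 3 — fails.
#2 |1 - 3| = 2 — holds.
#3 max(8, 1, 3) = 8 — holds.
#4 theta - zeta = 8 - 1 = 7, not 6 — fails.
#5 values 3, 1, 8 are pairwise distinct — holds.
#6 values 1 <= 3 <= 8 — holds.

The assignment fails constraints 1 and 4.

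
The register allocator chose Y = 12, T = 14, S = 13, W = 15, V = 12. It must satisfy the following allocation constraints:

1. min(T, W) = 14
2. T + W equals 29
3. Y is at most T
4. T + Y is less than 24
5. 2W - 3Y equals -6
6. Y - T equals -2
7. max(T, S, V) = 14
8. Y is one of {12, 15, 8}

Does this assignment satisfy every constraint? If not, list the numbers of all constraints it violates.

Constraint 4 is violated.

1. min(14, 15) = 14  ✓
2. T + W = 14 + 15 = 29  ✓
3. Y = 12, T = 14; 12 ≤ 14  ✓
4. T + Y = 14 + 12 = 26; 26 ≥ 24, bound 24 not met  ✗
5. 2W - 3Y = 2(15) - 3(12) = -6  ✓
6. Y - T = 12 - 14 = -2  ✓
7. max(14, 13, 12) = 14  ✓
8. Y = 12 is in {12, 15, 8}  ✓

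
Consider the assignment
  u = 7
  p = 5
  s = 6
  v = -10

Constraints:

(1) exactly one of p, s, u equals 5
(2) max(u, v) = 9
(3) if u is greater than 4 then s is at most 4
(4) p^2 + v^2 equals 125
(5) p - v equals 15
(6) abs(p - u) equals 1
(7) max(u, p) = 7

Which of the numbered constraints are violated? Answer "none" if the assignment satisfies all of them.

(1) p=5, s=6, u=7; 1 of them equals 5 — holds.
(2) max(7, -10) = 7, not 9 — fails.
(3) u = 7 > 4, so we need s ≤ 4; but s = 6 > 4 — fails.
(4) p^2 + v^2 = 5^2 + (-10)^2 = 25 + 100 = 125 — holds.
(5) p - v = 5 - (-10) = 15 — holds.
(6) abs(5 - 7) = 2, not 1 — fails.
(7) max(7, 5) = 7 — holds.

No — constraints 2, 3, and 6 are not satisfied.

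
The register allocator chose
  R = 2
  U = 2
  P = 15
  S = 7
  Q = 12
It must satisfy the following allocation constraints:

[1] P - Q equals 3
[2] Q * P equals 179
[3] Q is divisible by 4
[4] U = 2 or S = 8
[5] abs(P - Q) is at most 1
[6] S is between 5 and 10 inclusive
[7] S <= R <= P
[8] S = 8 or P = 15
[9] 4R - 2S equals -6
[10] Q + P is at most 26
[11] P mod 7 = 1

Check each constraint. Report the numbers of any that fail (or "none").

[1] P - Q = 15 - 12 = 3  holds
[2] Q * P = 12 * 15 = 180, not 179  fails
[3] 12 / 4 = 3, so 4 divides 12  holds
[4] U = 2 = 2 (first disjunct)  holds
[5] abs(15 - 12) = 3; 3 > 1, exceeds bound 1  fails
[6] S = 7 lies in [5, 10]  holds
[7] values 7, 2, 15; S = 7 is not <= R = 2  fails
[8] S = 7 ≠ 8, but P = 15 = 15 (second disjunct)  holds
[9] 4R - 2S = 4(2) - 2(7) = -6  holds
[10] Q + P = 12 + 15 = 27; 27 > 26, bound 26 not met  fails
[11] 15 mod 7 = 1  holds

Violated: 2, 5, 7, 10.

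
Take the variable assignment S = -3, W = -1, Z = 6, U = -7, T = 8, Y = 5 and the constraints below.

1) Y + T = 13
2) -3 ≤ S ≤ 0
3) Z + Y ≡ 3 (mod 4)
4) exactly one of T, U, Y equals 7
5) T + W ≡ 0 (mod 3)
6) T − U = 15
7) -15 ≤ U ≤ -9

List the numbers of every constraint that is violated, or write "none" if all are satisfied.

1) Y + T = 5 + 8 = 13 — holds.
2) S = -3 lies in [-3, 0] — holds.
3) Z + Y = 11; 11 mod 4 = 3 — holds.
4) T=8, U=-7, Y=5; 0 of them equal 7, not exactly one — does not hold.
5) T + W = 7; 7 mod 3 = 1, not 0 — does not hold.
6) T − U = 8 − (-7) = 15 — holds.
7) U = -7 is outside [-15, -9] — does not hold.

Violated: 4, 5, and 7.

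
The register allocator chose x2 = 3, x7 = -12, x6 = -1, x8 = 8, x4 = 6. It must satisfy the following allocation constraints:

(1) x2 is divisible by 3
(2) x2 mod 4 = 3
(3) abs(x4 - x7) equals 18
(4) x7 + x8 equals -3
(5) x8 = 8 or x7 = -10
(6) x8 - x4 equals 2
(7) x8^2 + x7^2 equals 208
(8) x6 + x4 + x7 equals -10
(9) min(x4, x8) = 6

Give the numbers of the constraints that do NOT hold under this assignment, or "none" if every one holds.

(1) 3 / 3 = 1, so 3 divides 3 — holds.
(2) 3 mod 4 = 3 — holds.
(3) abs(6 - (-12)) = 18 — holds.
(4) x7 + x8 = -12 + 8 = -4, not -3 — does not hold.
(5) x8 = 8 = 8 (first disjunct) — holds.
(6) x8 - x4 = 8 - 6 = 2 — holds.
(7) x8^2 + x7^2 = 8^2 + (-12)^2 = 64 + 144 = 208 — holds.
(8) x6 + x4 + x7 = -1 + 6 + (-12) = -7, not -10 — does not hold.
(9) min(6, 8) = 6 — holds.

The assignment fails constraints 4 and 8.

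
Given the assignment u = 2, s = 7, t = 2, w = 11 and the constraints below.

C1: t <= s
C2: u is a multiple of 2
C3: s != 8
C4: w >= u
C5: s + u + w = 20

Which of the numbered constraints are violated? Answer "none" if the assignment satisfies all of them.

None — every constraint holds.

C1: t = 2, s = 7; 2 ≤ 7  ✓
C2: 2 / 2 = 1, so 2 divides 2  ✓
C3: s = 7, and 7 ≠ 8  ✓
C4: w = 11, u = 2; 11 ≥ 2  ✓
C5: s + u + w = 7 + 2 + 11 = 20  ✓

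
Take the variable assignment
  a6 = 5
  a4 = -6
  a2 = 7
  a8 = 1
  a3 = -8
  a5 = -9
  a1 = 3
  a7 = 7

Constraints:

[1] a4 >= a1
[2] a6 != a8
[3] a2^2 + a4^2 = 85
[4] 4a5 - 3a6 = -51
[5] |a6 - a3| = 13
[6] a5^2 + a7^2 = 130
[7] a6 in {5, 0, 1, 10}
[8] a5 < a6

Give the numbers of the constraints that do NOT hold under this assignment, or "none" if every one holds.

The assignment fails constraint 1.

[1] a4 = -6, a1 = 3; -6 < 3 (want ≥) — violated.
[2] a6 = 5, a8 = 1; distinct — satisfied.
[3] a2^2 + a4^2 = 7^2 + (-6)^2 = 49 + 36 = 85 — satisfied.
[4] 4a5 - 3a6 = 4(-9) - 3(5) = -51 — satisfied.
[5] |5 - (-8)| = 13 — satisfied.
[6] a5^2 + a7^2 = (-9)^2 + 7^2 = 81 + 49 = 130 — satisfied.
[7] a6 = 5 is in {5, 0, 1, 10} — satisfied.
[8] a5 = -9, a6 = 5; -9 < 5 — satisfied.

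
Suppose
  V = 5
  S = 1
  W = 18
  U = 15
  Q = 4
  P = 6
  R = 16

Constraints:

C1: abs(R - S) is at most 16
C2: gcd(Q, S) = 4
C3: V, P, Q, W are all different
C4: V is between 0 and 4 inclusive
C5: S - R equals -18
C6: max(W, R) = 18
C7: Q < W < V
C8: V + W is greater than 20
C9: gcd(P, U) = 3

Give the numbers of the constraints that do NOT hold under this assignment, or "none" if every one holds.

C1: abs(16 - 1) = 15; 15 ≤ 16  ✔
C2: gcd(4, 1) = 1, not 4  ✘
C3: values 5, 6, 4, 18 are pairwise distinct  ✔
C4: V = 5 is outside [0, 4]  ✘
C5: S - R = 1 - 16 = -15, not -18  ✘
C6: max(18, 16) = 18  ✔
C7: values 4, 18, 5; W = 18 is not < V = 5  ✘
C8: V + W = 5 + 18 = 23; 23 > 20  ✔
C9: gcd(6, 15) = 3  ✔

Constraints 2, 4, 5, and 7 are violated.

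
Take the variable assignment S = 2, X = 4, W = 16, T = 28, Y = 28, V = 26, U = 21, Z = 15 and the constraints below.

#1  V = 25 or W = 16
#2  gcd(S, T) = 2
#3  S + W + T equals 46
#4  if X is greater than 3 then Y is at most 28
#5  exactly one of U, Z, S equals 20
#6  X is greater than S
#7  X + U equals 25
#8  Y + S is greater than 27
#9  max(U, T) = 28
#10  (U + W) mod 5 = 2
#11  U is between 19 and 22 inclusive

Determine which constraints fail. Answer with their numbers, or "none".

#1 V = 26 ≠ 25, but W = 16 = 16 (second disjunct)  holds
#2 gcd(2, 28) = 2  holds
#3 S + W + T = 2 + 16 + 28 = 46  holds
#4 X = 4 > 3, so we need Y ≤ 28; Y = 28 ≤ 28  holds
#5 U=21, Z=15, S=2; 0 of them equal 20, not exactly one  fails
#6 X = 4, S = 2; 4 > 2  holds
#7 X + U = 4 + 21 = 25  holds
#8 Y + S = 28 + 2 = 30; 30 > 27  holds
#9 max(21, 28) = 28  holds
#10 U + W = 37; 37 mod 5 = 2  holds
#11 U = 21 lies in [19, 22]  holds

The assignment fails constraint 5.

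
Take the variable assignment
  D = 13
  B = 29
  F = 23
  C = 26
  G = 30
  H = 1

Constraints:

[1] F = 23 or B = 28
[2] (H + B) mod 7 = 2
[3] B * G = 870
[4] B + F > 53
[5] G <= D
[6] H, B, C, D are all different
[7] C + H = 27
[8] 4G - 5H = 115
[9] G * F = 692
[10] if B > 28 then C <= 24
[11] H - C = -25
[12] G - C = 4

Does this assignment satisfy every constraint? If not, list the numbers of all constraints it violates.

[1] F = 23 = 23 (first disjunct)  true
[2] H + B = 30; 30 mod 7 = 2  true
[3] B * G = 29 * 30 = 870  true
[4] B + F = 29 + 23 = 52; 52 ≤ 53, bound 53 not met  false
[5] G = 30, D = 13; 30 > 13 (want ≤)  false
[6] values 1, 29, 26, 13 are pairwise distinct  true
[7] C + H = 26 + 1 = 27  true
[8] 4G - 5H = 4(30) - 5(1) = 115  true
[9] G * F = 30 * 23 = 690, not 692  false
[10] B = 29 > 28, so we need C ≤ 24; but C = 26 > 24  false
[11] H - C = 1 - 26 = -25  true
[12] G - C = 30 - 26 = 4  true

Violated: 4, 5, 9, and 10.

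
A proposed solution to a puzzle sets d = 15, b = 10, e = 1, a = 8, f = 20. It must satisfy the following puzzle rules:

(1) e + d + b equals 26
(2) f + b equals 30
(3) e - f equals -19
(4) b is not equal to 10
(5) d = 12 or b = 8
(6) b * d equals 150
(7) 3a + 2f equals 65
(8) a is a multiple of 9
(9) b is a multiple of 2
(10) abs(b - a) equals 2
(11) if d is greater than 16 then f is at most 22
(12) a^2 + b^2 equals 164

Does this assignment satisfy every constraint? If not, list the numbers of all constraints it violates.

(1) e + d + b = 1 + 15 + 10 = 26 — OK.
(2) f + b = 20 + 10 = 30 — OK.
(3) e - f = 1 - 20 = -19 — OK.
(4) b = 10, but 10 is required to differ — violated.
(5) d = 15 ≠ 12 and b = 10 ≠ 8; both disjuncts false — violated.
(6) b * d = 10 * 15 = 150 — OK.
(7) 3a + 2f = 3(8) + 2(20) = 64, not 65 — violated.
(8) 8 = 9*0 + 8, so 9 does not divide 8 — violated.
(9) 10 / 2 = 5, so 2 divides 10 — OK.
(10) abs(10 - 8) = 2 — OK.
(11) d = 15, not > 16; antecedent false, conditional vacuously true — OK.
(12) a^2 + b^2 = 8^2 + 10^2 = 64 + 100 = 164 — OK.

The assignment fails constraints 4, 5, 7, and 8.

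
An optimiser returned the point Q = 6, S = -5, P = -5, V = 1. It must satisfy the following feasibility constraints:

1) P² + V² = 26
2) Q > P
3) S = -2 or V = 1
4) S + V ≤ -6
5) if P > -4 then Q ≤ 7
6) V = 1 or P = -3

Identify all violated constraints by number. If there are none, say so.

No — constraint 4 is not satisfied.

1) P² + V² = (-5)² + 1² = 25 + 1 = 26  ✔
2) Q = 6, P = -5; 6 > -5  ✔
3) S = -5 ≠ -2, but V = 1 = 1 (second disjunct)  ✔
4) S + V = -5 + 1 = -4; -4 > -6, bound -6 not met  ✘
5) P = -5, not > -4; antecedent false, conditional vacuously true  ✔
6) V = 1 = 1 (first disjunct)  ✔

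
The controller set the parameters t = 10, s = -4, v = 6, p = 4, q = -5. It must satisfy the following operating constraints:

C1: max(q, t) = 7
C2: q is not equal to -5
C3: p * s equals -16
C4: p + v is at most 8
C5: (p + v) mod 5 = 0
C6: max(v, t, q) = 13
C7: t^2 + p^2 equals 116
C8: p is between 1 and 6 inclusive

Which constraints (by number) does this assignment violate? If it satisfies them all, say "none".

C1: max(-5, 10) = 10, not 7 — does not hold.
C2: q = -5, but -5 is required to differ — does not hold.
C3: p * s = 4 * (-4) = -16 — holds.
C4: p + v = 4 + 6 = 10; 10 > 8, bound 8 not met — does not hold.
C5: p + v = 10; 10 mod 5 = 0 — holds.
C6: max(6, 10, -5) = 10, not 13 — does not hold.
C7: t^2 + p^2 = 10^2 + 4^2 = 100 + 16 = 116 — holds.
C8: p = 4 lies in [1, 6] — holds.

No — constraints 1, 2, 4, and 6 are not satisfied.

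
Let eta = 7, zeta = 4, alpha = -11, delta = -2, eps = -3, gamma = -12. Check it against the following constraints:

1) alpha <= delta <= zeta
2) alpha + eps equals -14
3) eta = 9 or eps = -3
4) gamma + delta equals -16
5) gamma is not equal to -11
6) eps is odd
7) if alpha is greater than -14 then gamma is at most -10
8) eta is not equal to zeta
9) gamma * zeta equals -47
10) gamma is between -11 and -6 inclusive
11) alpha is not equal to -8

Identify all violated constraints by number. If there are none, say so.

Constraints 4, 9, 10 are violated.

1) values -11 <= -2 <= 4 — OK.
2) alpha + eps = -11 + (-3) = -14 — OK.
3) eta = 7 ≠ 9, but eps = -3 = -3 (second disjunct) — OK.
4) gamma + delta = -12 + (-2) = -14, not -16 — violated.
5) gamma = -12, and -12 ≠ -11 — OK.
6) eps = -3 is odd — OK.
7) alpha = -11 > -14, so we need gamma ≤ -10; gamma = -12 ≤ -10 — OK.
8) eta = 7, zeta = 4; distinct — OK.
9) gamma * zeta = -12 * 4 = -48, not -47 — violated.
10) gamma = -12 is outside [-11, -6] — violated.
11) alpha = -11, and -11 ≠ -8 — OK.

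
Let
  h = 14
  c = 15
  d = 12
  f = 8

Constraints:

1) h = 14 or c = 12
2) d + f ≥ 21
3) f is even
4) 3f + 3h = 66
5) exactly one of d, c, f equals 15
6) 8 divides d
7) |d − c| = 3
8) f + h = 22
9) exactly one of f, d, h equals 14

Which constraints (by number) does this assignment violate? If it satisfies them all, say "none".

Violated: 2 and 6.

1) h = 14 = 14 (first disjunct) — holds.
2) d + f = 12 + 8 = 20; 20 < 21, bound 21 not met — does not hold.
3) f = 8 is even — holds.
4) 3f + 3h = 3(8) + 3(14) = 66 — holds.
5) d=12, c=15, f=8; 1 of them equals 15 — holds.
6) 12 = 8×1 + 4, so 8 does not divide 12 — does not hold.
7) |12 − 15| = 3 — holds.
8) f + h = 8 + 14 = 22 — holds.
9) f=8, d=12, h=14; 1 of them equals 14 — holds.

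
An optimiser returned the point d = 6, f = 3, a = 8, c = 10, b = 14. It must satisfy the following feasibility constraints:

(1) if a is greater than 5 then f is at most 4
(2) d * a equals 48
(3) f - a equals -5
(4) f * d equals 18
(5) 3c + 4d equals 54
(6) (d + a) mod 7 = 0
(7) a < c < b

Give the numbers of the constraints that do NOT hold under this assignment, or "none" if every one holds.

All constraints are satisfied.

(1) a = 8 > 5, so we need f ≤ 4; f = 3 ≤ 4  OK
(2) d * a = 6 * 8 = 48  OK
(3) f - a = 3 - 8 = -5  OK
(4) f * d = 3 * 6 = 18  OK
(5) 3c + 4d = 3(10) + 4(6) = 54  OK
(6) d + a = 14; 14 mod 7 = 0  OK
(7) values 8 < 10 < 14  OK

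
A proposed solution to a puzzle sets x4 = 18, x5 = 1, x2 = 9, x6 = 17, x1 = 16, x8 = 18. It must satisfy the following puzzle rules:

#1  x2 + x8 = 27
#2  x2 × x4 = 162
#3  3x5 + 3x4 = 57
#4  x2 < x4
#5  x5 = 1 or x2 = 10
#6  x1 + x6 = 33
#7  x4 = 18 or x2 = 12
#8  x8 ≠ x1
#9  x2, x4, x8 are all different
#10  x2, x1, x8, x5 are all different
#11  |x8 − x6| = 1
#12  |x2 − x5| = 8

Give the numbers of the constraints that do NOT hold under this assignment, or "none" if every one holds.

Violated: 9.

#1 x2 + x8 = 9 + 18 = 27 — holds.
#2 x2 × x4 = 9 × 18 = 162 — holds.
#3 3x5 + 3x4 = 3(1) + 3(18) = 57 — holds.
#4 x2 = 9, x4 = 18; 9 < 18 — holds.
#5 x5 = 1 = 1 (first disjunct) — holds.
#6 x1 + x6 = 16 + 17 = 33 — holds.
#7 x4 = 18 = 18 (first disjunct) — holds.
#8 x8 = 18, x1 = 16; distinct — holds.
#9 x4 = x8 = 18, not all different — fails.
#10 values 9, 16, 18, 1 are pairwise distinct — holds.
#11 |18 − 17| = 1 — holds.
#12 |9 − 1| = 8 — holds.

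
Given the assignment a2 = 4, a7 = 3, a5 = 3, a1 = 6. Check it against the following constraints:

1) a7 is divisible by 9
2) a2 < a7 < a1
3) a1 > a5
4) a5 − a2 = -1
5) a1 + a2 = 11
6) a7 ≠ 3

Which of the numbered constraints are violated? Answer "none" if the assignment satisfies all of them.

The assignment fails constraints 1, 2, 5, and 6.

1) 3 = 9×0 + 3, so 9 does not divide 3 — violated.
2) values 4, 3, 6; a2 = 4 is not < a7 = 3 — violated.
3) a1 = 6, a5 = 3; 6 > 3 — satisfied.
4) a5 − a2 = 3 − 4 = -1 — satisfied.
5) a1 + a2 = 6 + 4 = 10, not 11 — violated.
6) a7 = 3, but 3 is required to differ — violated.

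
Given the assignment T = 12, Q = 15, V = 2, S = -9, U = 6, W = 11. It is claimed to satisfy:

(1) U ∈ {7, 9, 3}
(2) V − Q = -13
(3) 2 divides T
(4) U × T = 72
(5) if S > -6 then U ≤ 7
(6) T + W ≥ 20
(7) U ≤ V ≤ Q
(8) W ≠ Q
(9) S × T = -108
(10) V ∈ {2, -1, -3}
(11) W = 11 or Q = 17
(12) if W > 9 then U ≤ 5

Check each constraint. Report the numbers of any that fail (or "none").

No — constraints 1, 7, 12 are not satisfied.

(1) U = 6 is not in {7, 9, 3} — violated.
(2) V − Q = 2 − 15 = -13 — OK.
(3) 12 / 2 = 6, so 2 divides 12 — OK.
(4) U × T = 6 × 12 = 72 — OK.
(5) S = -9, not > -6; antecedent false, conditional vacuously true — OK.
(6) T + W = 12 + 11 = 23; 23 ≥ 20 — OK.
(7) values 6, 2, 15; U = 6 is not ≤ V = 2 — violated.
(8) W = 11, Q = 15; distinct — OK.
(9) S × T = -9 × 12 = -108 — OK.
(10) V = 2 is in {2, -1, -3} — OK.
(11) W = 11 = 11 (first disjunct) — OK.
(12) W = 11 > 9, so we need U ≤ 5; but U = 6 > 5 — violated.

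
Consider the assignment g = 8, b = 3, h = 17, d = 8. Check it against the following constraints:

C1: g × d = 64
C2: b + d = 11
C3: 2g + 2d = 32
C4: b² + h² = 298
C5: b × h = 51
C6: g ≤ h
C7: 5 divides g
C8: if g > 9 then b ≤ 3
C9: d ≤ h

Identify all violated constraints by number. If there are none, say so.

No — constraint 7 is not satisfied.

C1: g × d = 8 × 8 = 64  true
C2: b + d = 3 + 8 = 11  true
C3: 2g + 2d = 2(8) + 2(8) = 32  true
C4: b² + h² = 3² + 17² = 9 + 289 = 298  true
C5: b × h = 3 × 17 = 51  true
C6: g = 8, h = 17; 8 ≤ 17  true
C7: 8 = 5×1 + 3, so 5 does not divide 8  false
C8: g = 8, not > 9; antecedent false, conditional vacuously true  true
C9: d = 8, h = 17; 8 ≤ 17  true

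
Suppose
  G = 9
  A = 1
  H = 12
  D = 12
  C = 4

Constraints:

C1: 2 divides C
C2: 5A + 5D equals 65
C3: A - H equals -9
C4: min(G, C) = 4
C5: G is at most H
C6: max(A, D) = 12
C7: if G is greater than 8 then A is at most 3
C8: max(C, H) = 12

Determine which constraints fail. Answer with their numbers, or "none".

No — constraint 3 is not satisfied.

C1: 4 / 2 = 2, so 2 divides 4 — holds.
C2: 5A + 5D = 5(1) + 5(12) = 65 — holds.
C3: A - H = 1 - 12 = -11, not -9 — does not hold.
C4: min(9, 4) = 4 — holds.
C5: G = 9, H = 12; 9 ≤ 12 — holds.
C6: max(1, 12) = 12 — holds.
C7: G = 9 > 8, so we need A ≤ 3; A = 1 ≤ 3 — holds.
C8: max(4, 12) = 12 — holds.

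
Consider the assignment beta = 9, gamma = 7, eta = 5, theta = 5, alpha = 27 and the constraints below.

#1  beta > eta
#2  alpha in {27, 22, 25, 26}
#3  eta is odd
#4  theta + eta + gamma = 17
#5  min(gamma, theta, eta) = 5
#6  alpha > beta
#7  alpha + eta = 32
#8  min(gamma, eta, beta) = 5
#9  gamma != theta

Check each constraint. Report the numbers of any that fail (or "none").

No violations.

#1 beta = 9, eta = 5; 9 > 5 — holds.
#2 alpha = 27 is in {27, 22, 25, 26} — holds.
#3 eta = 5 is odd — holds.
#4 theta + eta + gamma = 5 + 5 + 7 = 17 — holds.
#5 min(7, 5, 5) = 5 — holds.
#6 alpha = 27, beta = 9; 27 > 9 — holds.
#7 alpha + eta = 27 + 5 = 32 — holds.
#8 min(7, 5, 9) = 5 — holds.
#9 gamma = 7, theta = 5; distinct — holds.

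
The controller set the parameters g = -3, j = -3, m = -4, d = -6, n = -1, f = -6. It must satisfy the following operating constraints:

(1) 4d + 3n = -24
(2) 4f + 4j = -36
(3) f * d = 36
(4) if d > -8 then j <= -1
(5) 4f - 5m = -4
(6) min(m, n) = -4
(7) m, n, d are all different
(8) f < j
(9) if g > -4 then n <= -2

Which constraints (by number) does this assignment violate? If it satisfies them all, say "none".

Constraints 1 and 9 are violated.

(1) 4d + 3n = 4(-6) + 3(-1) = -27, not -24 — fails.
(2) 4f + 4j = 4(-6) + 4(-3) = -36 — holds.
(3) f * d = -6 * (-6) = 36 — holds.
(4) d = -6 > -8, so we need j ≤ -1; j = -3 ≤ -1 — holds.
(5) 4f - 5m = 4(-6) - 5(-4) = -4 — holds.
(6) min(-4, -1) = -4 — holds.
(7) values -4, -1, -6 are pairwise distinct — holds.
(8) f = -6, j = -3; -6 < -3 — holds.
(9) g = -3 > -4, so we need n ≤ -2; but n = -1 > -2 — fails.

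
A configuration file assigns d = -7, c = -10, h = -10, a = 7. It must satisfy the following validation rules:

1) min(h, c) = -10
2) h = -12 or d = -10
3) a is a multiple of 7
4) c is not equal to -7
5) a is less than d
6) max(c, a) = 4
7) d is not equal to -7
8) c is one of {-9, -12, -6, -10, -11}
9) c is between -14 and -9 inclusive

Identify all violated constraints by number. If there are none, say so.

1) min(-10, -10) = -10  ✓
2) h = -10 ≠ -12 and d = -7 ≠ -10; both disjuncts false  ✗
3) 7 / 7 = 1, so 7 divides 7  ✓
4) c = -10, and -10 ≠ -7  ✓
5) a = 7, d = -7; 7 ≥ -7 (want <)  ✗
6) max(-10, 7) = 7, not 4  ✗
7) d = -7, but -7 is required to differ  ✗
8) c = -10 is in {-9, -12, -6, -10, -11}  ✓
9) c = -10 lies in [-14, -9]  ✓

The assignment fails constraints 2, 5, 6, and 7.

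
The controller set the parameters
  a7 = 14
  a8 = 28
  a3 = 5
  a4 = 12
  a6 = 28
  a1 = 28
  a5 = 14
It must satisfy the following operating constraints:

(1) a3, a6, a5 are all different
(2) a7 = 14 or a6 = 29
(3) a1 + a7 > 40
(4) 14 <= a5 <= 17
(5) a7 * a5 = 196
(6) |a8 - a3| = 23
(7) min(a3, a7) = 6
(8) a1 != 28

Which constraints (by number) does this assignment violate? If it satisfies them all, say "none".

No — constraints 7, 8 are not satisfied.

(1) values 5, 28, 14 are pairwise distinct  OK
(2) a7 = 14 = 14 (first disjunct)  OK
(3) a1 + a7 = 28 + 14 = 42; 42 > 40  OK
(4) a5 = 14 lies in [14, 17]  OK
(5) a7 * a5 = 14 * 14 = 196  OK
(6) |28 - 5| = 23  OK
(7) min(5, 14) = 5, not 6  FAIL
(8) a1 = 28, but 28 is required to differ  FAIL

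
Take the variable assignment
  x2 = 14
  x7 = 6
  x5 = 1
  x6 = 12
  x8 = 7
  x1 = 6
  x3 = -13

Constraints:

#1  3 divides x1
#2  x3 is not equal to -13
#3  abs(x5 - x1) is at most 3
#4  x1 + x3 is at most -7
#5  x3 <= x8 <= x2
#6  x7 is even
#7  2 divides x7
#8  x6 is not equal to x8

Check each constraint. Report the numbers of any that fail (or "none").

#1 6 / 3 = 2, so 3 divides 6  holds
#2 x3 = -13, but -13 is required to differ  fails
#3 abs(1 - 6) = 5; 5 > 3, exceeds bound 3  fails
#4 x1 + x3 = 6 + (-13) = -7; -7 ≤ -7  holds
#5 values -13 <= 7 <= 14  holds
#6 x7 = 6 is even  holds
#7 6 / 2 = 3, so 2 divides 6  holds
#8 x6 = 12, x8 = 7; distinct  holds

Constraints 2 and 3 are violated.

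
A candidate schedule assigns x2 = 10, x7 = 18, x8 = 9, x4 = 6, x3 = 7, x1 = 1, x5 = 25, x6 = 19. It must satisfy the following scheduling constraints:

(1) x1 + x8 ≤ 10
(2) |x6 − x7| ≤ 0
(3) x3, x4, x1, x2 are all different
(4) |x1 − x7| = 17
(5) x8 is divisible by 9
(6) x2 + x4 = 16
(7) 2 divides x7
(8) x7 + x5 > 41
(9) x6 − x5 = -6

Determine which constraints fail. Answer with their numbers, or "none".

(1) x1 + x8 = 1 + 9 = 10; 10 ≤ 10 — holds.
(2) |19 − 18| = 1; 1 > 0, exceeds bound 0 — does not hold.
(3) values 7, 6, 1, 10 are pairwise distinct — holds.
(4) |1 − 18| = 17 — holds.
(5) 9 / 9 = 1, so 9 divides 9 — holds.
(6) x2 + x4 = 10 + 6 = 16 — holds.
(7) 18 / 2 = 9, so 2 divides 18 — holds.
(8) x7 + x5 = 18 + 25 = 43; 43 > 41 — holds.
(9) x6 − x5 = 19 − 25 = -6 — holds.

Violated: 2.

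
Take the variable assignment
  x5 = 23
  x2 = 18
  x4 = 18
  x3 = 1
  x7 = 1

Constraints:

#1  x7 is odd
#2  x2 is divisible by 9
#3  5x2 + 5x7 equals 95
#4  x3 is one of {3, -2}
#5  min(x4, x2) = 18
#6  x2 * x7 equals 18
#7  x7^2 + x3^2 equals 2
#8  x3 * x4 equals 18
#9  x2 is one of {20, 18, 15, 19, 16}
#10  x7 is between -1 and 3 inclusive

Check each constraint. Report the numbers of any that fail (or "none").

Constraint 4 is violated.

#1 x7 = 1 is odd — OK.
#2 18 / 9 = 2, so 9 divides 18 — OK.
#3 5x2 + 5x7 = 5(18) + 5(1) = 95 — OK.
#4 x3 = 1 is not in {3, -2} — violated.
#5 min(18, 18) = 18 — OK.
#6 x2 * x7 = 18 * 1 = 18 — OK.
#7 x7^2 + x3^2 = 1^2 + 1^2 = 1 + 1 = 2 — OK.
#8 x3 * x4 = 1 * 18 = 18 — OK.
#9 x2 = 18 is in {20, 18, 15, 19, 16} — OK.
#10 x7 = 1 lies in [-1, 3] — OK.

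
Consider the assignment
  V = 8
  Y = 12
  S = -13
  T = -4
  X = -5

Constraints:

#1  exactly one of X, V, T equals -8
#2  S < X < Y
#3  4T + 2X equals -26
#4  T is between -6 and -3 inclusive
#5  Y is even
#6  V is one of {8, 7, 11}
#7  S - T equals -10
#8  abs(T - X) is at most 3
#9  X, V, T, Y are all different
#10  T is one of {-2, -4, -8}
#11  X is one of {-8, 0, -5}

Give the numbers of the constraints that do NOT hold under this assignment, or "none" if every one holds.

Constraints 1, 7 do not hold.

#1 X=-5, V=8, T=-4; 0 of them equal -8, not exactly one  ✘
#2 values -13 < -5 < 12  ✔
#3 4T + 2X = 4(-4) + 2(-5) = -26  ✔
#4 T = -4 lies in [-6, -3]  ✔
#5 Y = 12 is even  ✔
#6 V = 8 is in {8, 7, 11}  ✔
#7 S - T = -13 - (-4) = -9, not -10  ✘
#8 abs(-4 - (-5)) = 1; 1 ≤ 3  ✔
#9 values -5, 8, -4, 12 are pairwise distinct  ✔
#10 T = -4 is in {-2, -4, -8}  ✔
#11 X = -5 is in {-8, 0, -5}  ✔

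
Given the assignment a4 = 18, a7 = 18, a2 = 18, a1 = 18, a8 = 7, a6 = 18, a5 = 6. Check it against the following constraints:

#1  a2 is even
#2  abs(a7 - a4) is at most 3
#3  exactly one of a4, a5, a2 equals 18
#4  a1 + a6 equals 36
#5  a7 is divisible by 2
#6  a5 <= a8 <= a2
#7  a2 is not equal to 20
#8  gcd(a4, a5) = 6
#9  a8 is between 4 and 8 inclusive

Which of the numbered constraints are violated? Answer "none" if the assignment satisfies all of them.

Constraint 3 does not hold.

#1 a2 = 18 is even  yes
#2 abs(18 - 18) = 0; 0 ≤ 3  yes
#3 a4=18, a5=6, a2=18; 2 of them equal 18, not exactly one  no
#4 a1 + a6 = 18 + 18 = 36  yes
#5 18 / 2 = 9, so 2 divides 18  yes
#6 values 6 <= 7 <= 18  yes
#7 a2 = 18, and 18 ≠ 20  yes
#8 gcd(18, 6) = 6  yes
#9 a8 = 7 lies in [4, 8]  yes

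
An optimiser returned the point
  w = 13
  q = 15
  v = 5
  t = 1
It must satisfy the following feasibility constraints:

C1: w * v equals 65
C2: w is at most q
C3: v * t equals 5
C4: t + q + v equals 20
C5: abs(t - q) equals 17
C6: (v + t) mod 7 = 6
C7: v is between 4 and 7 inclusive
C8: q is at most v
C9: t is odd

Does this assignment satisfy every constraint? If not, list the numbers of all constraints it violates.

The assignment fails constraints 4, 5, 8.

C1: w * v = 13 * 5 = 65  ✓
C2: w = 13, q = 15; 13 ≤ 15  ✓
C3: v * t = 5 * 1 = 5  ✓
C4: t + q + v = 1 + 15 + 5 = 21, not 20  ✗
C5: abs(1 - 15) = 14, not 17  ✗
C6: v + t = 6; 6 mod 7 = 6  ✓
C7: v = 5 lies in [4, 7]  ✓
C8: q = 15, v = 5; 15 > 5 (want ≤)  ✗
C9: t = 1 is odd  ✓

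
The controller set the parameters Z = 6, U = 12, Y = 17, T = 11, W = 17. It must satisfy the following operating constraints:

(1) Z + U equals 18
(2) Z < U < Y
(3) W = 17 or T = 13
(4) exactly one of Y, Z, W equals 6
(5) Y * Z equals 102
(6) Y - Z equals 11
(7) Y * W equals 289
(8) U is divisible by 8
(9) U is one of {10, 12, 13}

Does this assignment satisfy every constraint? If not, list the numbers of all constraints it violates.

No — constraint 8 is not satisfied.

(1) Z + U = 6 + 12 = 18 — OK.
(2) values 6 < 12 < 17 — OK.
(3) W = 17 = 17 (first disjunct) — OK.
(4) Y=17, Z=6, W=17; 1 of them equals 6 — OK.
(5) Y * Z = 17 * 6 = 102 — OK.
(6) Y - Z = 17 - 6 = 11 — OK.
(7) Y * W = 17 * 17 = 289 — OK.
(8) 12 = 8*1 + 4, so 8 does not divide 12 — violated.
(9) U = 12 is in {10, 12, 13} — OK.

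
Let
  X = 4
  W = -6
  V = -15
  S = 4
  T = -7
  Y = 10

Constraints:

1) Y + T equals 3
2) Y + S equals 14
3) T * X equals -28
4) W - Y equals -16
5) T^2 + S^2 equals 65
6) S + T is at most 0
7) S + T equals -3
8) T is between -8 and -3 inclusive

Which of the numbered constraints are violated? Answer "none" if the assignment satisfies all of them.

1) Y + T = 10 + (-7) = 3 — holds.
2) Y + S = 10 + 4 = 14 — holds.
3) T * X = -7 * 4 = -28 — holds.
4) W - Y = -6 - 10 = -16 — holds.
5) T^2 + S^2 = (-7)^2 + 4^2 = 49 + 16 = 65 — holds.
6) S + T = 4 + (-7) = -3; -3 ≤ 0 — holds.
7) S + T = 4 + (-7) = -3 — holds.
8) T = -7 lies in [-8, -3] — holds.

None — every constraint holds.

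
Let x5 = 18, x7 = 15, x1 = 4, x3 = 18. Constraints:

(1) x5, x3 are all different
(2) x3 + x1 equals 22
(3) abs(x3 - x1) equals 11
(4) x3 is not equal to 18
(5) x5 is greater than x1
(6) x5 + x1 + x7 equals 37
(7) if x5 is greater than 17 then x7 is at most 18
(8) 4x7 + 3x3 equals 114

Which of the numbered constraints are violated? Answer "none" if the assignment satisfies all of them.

The assignment fails constraints 1, 3, 4.

(1) x5 = x3 = 18, not all different  FAIL
(2) x3 + x1 = 18 + 4 = 22  OK
(3) abs(18 - 4) = 14, not 11  FAIL
(4) x3 = 18, but 18 is required to differ  FAIL
(5) x5 = 18, x1 = 4; 18 > 4  OK
(6) x5 + x1 + x7 = 18 + 4 + 15 = 37  OK
(7) x5 = 18 > 17, so we need x7 ≤ 18; x7 = 15 ≤ 18  OK
(8) 4x7 + 3x3 = 4(15) + 3(18) = 114  OK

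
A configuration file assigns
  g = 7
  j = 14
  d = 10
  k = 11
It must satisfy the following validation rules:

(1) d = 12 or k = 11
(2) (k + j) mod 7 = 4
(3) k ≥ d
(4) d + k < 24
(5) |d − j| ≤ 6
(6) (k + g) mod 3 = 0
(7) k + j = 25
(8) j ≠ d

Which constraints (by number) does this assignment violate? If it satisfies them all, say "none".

Yes — all constraints hold.

(1) d = 10 ≠ 12, but k = 11 = 11 (second disjunct)  ✔
(2) k + j = 25; 25 mod 7 = 4  ✔
(3) k = 11, d = 10; 11 ≥ 10  ✔
(4) d + k = 10 + 11 = 21; 21 < 24  ✔
(5) |10 − 14| = 4; 4 ≤ 6  ✔
(6) k + g = 18; 18 mod 3 = 0  ✔
(7) k + j = 11 + 14 = 25  ✔
(8) j = 14, d = 10; distinct  ✔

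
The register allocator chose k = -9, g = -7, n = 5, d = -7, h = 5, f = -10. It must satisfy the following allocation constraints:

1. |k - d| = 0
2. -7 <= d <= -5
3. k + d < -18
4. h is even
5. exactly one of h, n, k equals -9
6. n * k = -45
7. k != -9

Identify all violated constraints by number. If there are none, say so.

1. |-9 - (-7)| = 2, not 0  ✘
2. d = -7 lies in [-7, -5]  ✔
3. k + d = -9 + (-7) = -16; -16 ≥ -18, bound -18 not met  ✘
4. h = 5 is odd  ✘
5. h=5, n=5, k=-9; 1 of them equals -9  ✔
6. n * k = 5 * (-9) = -45  ✔
7. k = -9, but -9 is required to differ  ✘

No — constraints 1, 3, 4, 7 are not satisfied.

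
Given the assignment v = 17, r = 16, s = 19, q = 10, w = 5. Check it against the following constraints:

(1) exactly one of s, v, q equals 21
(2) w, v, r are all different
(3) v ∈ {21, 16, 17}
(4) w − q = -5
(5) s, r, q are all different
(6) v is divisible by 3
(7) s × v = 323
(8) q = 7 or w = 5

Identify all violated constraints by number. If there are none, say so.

(1) s=19, v=17, q=10; 0 of them equal 21, not exactly one — violated.
(2) values 5, 17, 16 are pairwise distinct — OK.
(3) v = 17 is in {21, 16, 17} — OK.
(4) w − q = 5 − 10 = -5 — OK.
(5) values 19, 16, 10 are pairwise distinct — OK.
(6) 17 = 3×5 + 2, so 3 does not divide 17 — violated.
(7) s × v = 19 × 17 = 323 — OK.
(8) q = 10 ≠ 7, but w = 5 = 5 (second disjunct) — OK.

Violated: 1, 6.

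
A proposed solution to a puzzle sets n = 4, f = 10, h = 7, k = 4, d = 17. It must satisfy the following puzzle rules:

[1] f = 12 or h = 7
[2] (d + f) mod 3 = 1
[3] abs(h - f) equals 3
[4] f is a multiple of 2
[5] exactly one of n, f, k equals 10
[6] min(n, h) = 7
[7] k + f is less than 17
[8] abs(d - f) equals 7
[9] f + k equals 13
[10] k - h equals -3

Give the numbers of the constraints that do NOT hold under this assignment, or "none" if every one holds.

Constraints 2, 6, 9 do not hold.

[1] f = 10 ≠ 12, but h = 7 = 7 (second disjunct) — holds.
[2] d + f = 27; 27 mod 3 = 0, not 1 — fails.
[3] abs(7 - 10) = 3 — holds.
[4] 10 / 2 = 5, so 2 divides 10 — holds.
[5] n=4, f=10, k=4; 1 of them equals 10 — holds.
[6] min(4, 7) = 4, not 7 — fails.
[7] k + f = 4 + 10 = 14; 14 < 17 — holds.
[8] abs(17 - 10) = 7 — holds.
[9] f + k = 10 + 4 = 14, not 13 — fails.
[10] k - h = 4 - 7 = -3 — holds.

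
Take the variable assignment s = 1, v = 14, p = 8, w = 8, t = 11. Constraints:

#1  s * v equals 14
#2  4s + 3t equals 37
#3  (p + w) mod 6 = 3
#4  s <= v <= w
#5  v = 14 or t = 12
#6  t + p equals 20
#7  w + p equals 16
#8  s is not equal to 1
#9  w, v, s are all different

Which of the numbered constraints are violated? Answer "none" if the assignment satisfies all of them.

#1 s * v = 1 * 14 = 14  ✓
#2 4s + 3t = 4(1) + 3(11) = 37  ✓
#3 p + w = 16; 16 mod 6 = 4, not 3  ✗
#4 values 1, 14, 8; v = 14 is not <= w = 8  ✗
#5 v = 14 = 14 (first disjunct)  ✓
#6 t + p = 11 + 8 = 19, not 20  ✗
#7 w + p = 8 + 8 = 16  ✓
#8 s = 1, but 1 is required to differ  ✗
#9 values 8, 14, 1 are pairwise distinct  ✓

No — constraints 3, 4, 6, 8 are not satisfied.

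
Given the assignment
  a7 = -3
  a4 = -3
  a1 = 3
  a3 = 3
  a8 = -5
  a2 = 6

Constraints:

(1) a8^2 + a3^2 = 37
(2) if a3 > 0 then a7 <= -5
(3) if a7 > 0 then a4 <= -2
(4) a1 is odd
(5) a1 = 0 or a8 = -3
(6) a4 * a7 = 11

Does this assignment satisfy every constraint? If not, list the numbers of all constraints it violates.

(1) a8^2 + a3^2 = (-5)^2 + 3^2 = 25 + 9 = 34, not 37 — violated.
(2) a3 = 3 > 0, so we need a7 ≤ -5; but a7 = -3 > -5 — violated.
(3) a7 = -3, not > 0; antecedent false, conditional vacuously true — OK.
(4) a1 = 3 is odd — OK.
(5) a1 = 3 ≠ 0 and a8 = -5 ≠ -3; both disjuncts false — violated.
(6) a4 * a7 = -3 * (-3) = 9, not 11 — violated.

Violated: 1, 2, 5, and 6.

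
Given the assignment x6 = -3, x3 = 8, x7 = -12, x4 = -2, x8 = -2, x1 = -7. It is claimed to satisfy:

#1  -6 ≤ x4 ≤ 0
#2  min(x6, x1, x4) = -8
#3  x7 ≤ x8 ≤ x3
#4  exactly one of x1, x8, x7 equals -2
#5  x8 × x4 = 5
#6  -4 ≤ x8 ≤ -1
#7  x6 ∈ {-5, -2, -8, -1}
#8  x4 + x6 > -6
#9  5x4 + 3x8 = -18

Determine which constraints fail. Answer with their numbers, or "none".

Constraints 2, 5, 7, 9 do not hold.

#1 x4 = -2 lies in [-6, 0] — holds.
#2 min(-3, -7, -2) = -7, not -8 — fails.
#3 values -12 ≤ -2 ≤ 8 — holds.
#4 x1=-7, x8=-2, x7=-12; 1 of them equals -2 — holds.
#5 x8 × x4 = -2 × (-2) = 4, not 5 — fails.
#6 x8 = -2 lies in [-4, -1] — holds.
#7 x6 = -3 is not in {-5, -2, -8, -1} — fails.
#8 x4 + x6 = -2 + (-3) = -5; -5 > -6 — holds.
#9 5x4 + 3x8 = 5(-2) + 3(-2) = -16, not -18 — fails.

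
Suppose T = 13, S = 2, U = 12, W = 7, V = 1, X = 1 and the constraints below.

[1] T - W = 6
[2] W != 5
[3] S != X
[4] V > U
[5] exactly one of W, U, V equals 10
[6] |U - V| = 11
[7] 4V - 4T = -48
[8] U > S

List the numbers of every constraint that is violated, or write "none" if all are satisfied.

[1] T - W = 13 - 7 = 6 — holds.
[2] W = 7, and 7 ≠ 5 — holds.
[3] S = 2, X = 1; distinct — holds.
[4] V = 1, U = 12; 1 ≤ 12 (want >) — does not hold.
[5] W=7, U=12, V=1; 0 of them equal 10, not exactly one — does not hold.
[6] |12 - 1| = 11 — holds.
[7] 4V - 4T = 4(1) - 4(13) = -48 — holds.
[8] U = 12, S = 2; 12 > 2 — holds.

Constraints 4 and 5 are violated.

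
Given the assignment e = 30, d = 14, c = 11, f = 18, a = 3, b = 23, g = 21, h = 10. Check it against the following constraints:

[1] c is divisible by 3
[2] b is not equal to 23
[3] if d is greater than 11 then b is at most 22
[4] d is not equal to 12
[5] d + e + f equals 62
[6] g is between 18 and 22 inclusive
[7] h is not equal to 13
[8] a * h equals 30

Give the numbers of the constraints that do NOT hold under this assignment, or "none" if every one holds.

[1] 11 = 3*3 + 2, so 3 does not divide 11 — does not hold.
[2] b = 23, but 23 is required to differ — does not hold.
[3] d = 14 > 11, so we need b ≤ 22; but b = 23 > 22 — does not hold.
[4] d = 14, and 14 ≠ 12 — holds.
[5] d + e + f = 14 + 30 + 18 = 62 — holds.
[6] g = 21 lies in [18, 22] — holds.
[7] h = 10, and 10 ≠ 13 — holds.
[8] a * h = 3 * 10 = 30 — holds.

No — constraints 1, 2, and 3 are not satisfied.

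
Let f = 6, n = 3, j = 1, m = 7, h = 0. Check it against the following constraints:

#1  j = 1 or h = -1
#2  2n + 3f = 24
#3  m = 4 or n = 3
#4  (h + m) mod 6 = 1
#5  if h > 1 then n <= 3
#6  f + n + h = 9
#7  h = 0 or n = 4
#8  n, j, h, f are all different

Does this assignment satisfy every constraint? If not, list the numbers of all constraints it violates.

Yes — all constraints hold.

#1 j = 1 = 1 (first disjunct) — OK.
#2 2n + 3f = 2(3) + 3(6) = 24 — OK.
#3 m = 7 ≠ 4, but n = 3 = 3 (second disjunct) — OK.
#4 h + m = 7; 7 mod 6 = 1 — OK.
#5 h = 0, not > 1; antecedent false, conditional vacuously true — OK.
#6 f + n + h = 6 + 3 + 0 = 9 — OK.
#7 h = 0 = 0 (first disjunct) — OK.
#8 values 3, 1, 0, 6 are pairwise distinct — OK.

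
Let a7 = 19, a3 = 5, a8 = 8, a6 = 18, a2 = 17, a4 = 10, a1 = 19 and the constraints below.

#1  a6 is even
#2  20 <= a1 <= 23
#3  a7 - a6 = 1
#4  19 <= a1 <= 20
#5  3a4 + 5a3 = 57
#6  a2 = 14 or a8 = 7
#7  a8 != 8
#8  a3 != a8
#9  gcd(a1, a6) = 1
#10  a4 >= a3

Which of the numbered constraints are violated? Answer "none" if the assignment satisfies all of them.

Constraints 2, 5, 6, 7 are violated.

#1 a6 = 18 is even — holds.
#2 a1 = 19 is outside [20, 23] — fails.
#3 a7 - a6 = 19 - 18 = 1 — holds.
#4 a1 = 19 lies in [19, 20] — holds.
#5 3a4 + 5a3 = 3(10) + 5(5) = 55, not 57 — fails.
#6 a2 = 17 ≠ 14 and a8 = 8 ≠ 7; both disjuncts false — fails.
#7 a8 = 8, but 8 is required to differ — fails.
#8 a3 = 5, a8 = 8; distinct — holds.
#9 gcd(19, 18) = 1 — holds.
#10 a4 = 10, a3 = 5; 10 ≥ 5 — holds.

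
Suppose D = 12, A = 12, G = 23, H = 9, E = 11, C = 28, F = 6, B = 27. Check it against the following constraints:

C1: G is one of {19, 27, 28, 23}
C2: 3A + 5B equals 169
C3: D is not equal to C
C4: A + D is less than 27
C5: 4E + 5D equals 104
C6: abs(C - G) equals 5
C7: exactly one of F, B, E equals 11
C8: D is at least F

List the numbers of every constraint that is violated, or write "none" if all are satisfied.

C1: G = 23 is in {19, 27, 28, 23}  true
C2: 3A + 5B = 3(12) + 5(27) = 171, not 169  false
C3: D = 12, C = 28; distinct  true
C4: A + D = 12 + 12 = 24; 24 < 27  true
C5: 4E + 5D = 4(11) + 5(12) = 104  true
C6: abs(28 - 23) = 5  true
C7: F=6, B=27, E=11; 1 of them equals 11  true
C8: D = 12, F = 6; 12 ≥ 6  true

Constraint 2 does not hold.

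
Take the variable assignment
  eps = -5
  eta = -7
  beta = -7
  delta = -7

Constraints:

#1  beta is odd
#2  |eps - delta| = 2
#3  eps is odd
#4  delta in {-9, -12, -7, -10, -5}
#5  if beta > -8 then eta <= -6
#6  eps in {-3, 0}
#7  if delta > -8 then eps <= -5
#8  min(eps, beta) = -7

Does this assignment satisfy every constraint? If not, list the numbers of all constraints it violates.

#1 beta = -7 is odd — holds.
#2 |-5 - (-7)| = 2 — holds.
#3 eps = -5 is odd — holds.
#4 delta = -7 is in {-9, -12, -7, -10, -5} — holds.
#5 beta = -7 > -8, so we need eta ≤ -6; eta = -7 ≤ -6 — holds.
#6 eps = -5 is not in {-3, 0} — fails.
#7 delta = -7 > -8, so we need eps ≤ -5; eps = -5 ≤ -5 — holds.
#8 min(-5, -7) = -7 — holds.

Constraint 6 does not hold.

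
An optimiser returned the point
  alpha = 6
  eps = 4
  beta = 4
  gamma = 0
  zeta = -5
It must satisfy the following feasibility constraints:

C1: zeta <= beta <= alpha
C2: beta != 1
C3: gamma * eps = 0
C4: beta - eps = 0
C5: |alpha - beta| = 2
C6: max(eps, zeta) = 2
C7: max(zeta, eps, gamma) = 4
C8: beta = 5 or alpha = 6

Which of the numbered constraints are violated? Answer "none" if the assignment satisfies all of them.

Violated: 6.

C1: values -5 <= 4 <= 6 — satisfied.
C2: beta = 4, and 4 ≠ 1 — satisfied.
C3: gamma * eps = 0 * 4 = 0 — satisfied.
C4: beta - eps = 4 - 4 = 0 — satisfied.
C5: |6 - 4| = 2 — satisfied.
C6: max(4, -5) = 4, not 2 — violated.
C7: max(-5, 4, 0) = 4 — satisfied.
C8: beta = 4 ≠ 5, but alpha = 6 = 6 (second disjunct) — satisfied.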